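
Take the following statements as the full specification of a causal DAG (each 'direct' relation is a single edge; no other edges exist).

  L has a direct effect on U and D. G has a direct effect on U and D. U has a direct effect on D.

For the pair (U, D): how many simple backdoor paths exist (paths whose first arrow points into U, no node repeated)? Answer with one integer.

A backdoor path from U to D is any simple undirected path whose first edge points into U (i.e. leaves U via a parent).
Parents of U: {G, L}.
Enumerating:
  P1: U <- G -> D
  P2: U <- L -> D
That exhausts the simple backdoor paths. Count: 2.

2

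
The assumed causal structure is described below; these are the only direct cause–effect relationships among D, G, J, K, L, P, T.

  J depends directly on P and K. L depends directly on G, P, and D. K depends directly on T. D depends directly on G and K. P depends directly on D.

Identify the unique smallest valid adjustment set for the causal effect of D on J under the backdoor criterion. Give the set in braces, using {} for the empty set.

{K}

Variables eligible for adjustment (non-descendants of D, excluding D and J): {G, K, T}.
Backdoor paths from D to J:
  P1: D <- K -> J
  P2: D <- G -> L <- P -> J
The empty set is not sufficient: P1 (D <- K -> J) has no collider blocking it and no conditioned non-collider, so it is open.
Try {K}:
  P1: blocked at fork node K ∈ conditioning set.
  P2: blocked at collider L (neither it nor any descendant is in the conditioning set).
{K} contains no descendant of D and blocks every backdoor path.
No other singleton works — e.g. {T} leaves P1 open — so {K} is the unique smallest valid adjustment set.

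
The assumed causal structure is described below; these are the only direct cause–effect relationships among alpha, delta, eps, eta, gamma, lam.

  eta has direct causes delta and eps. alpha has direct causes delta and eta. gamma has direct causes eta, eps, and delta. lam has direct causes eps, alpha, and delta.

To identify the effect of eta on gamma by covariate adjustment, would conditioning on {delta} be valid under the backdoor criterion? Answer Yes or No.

No

Backdoor paths from eta to gamma (paths whose first edge points into eta):
  P1: eta <- delta -> alpha -> lam <- eps -> gamma
  P2: eta <- delta -> lam <- eps -> gamma
  P3: eta <- delta -> gamma
  P4: eta <- eps -> lam <- delta -> gamma
  P5: eta <- eps -> lam <- alpha <- delta -> gamma
  P6: eta <- eps -> gamma
Condition 1 (no descendant of eta in the set): holds — descendants of eta are {alpha, gamma, lam}; none are in {delta}.
Condition 2 (every backdoor path blocked by {delta}):
  P1: blocked at fork node delta ∈ conditioning set.
  P2: blocked at fork node delta ∈ conditioning set.
  P3: blocked at fork node delta ∈ conditioning set.
  P4: blocked at collider lam (neither it nor any descendant is in the conditioning set).
  P5: blocked at collider lam (neither it nor any descendant is in the conditioning set).
  P6: open — no interior node is in the conditioning set.
{delta} does not satisfy the backdoor criterion.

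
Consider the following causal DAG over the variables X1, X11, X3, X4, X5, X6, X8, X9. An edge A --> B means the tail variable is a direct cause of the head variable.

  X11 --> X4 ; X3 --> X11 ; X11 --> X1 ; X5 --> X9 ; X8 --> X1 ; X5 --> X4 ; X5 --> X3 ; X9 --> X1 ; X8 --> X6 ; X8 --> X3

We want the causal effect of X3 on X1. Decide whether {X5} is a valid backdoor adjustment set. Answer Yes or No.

No

Backdoor paths from X3 to X1 (paths whose first edge points into X3):
  P1: X3 <- X5 -> X9 -> X1
  P2: X3 <- X5 -> X4 <- X11 -> X1
  P3: X3 <- X8 -> X1
Condition 1 (no descendant of X3 in the set): holds — descendants of X3 are {X1, X11, X4}; none are in {X5}.
Condition 2 (every backdoor path blocked by {X5}):
  P1: blocked at fork node X5 ∈ conditioning set.
  P2: blocked at fork node X5 ∈ conditioning set.
  P3: open — no interior node is in the conditioning set.
{X5} does not satisfy the backdoor criterion.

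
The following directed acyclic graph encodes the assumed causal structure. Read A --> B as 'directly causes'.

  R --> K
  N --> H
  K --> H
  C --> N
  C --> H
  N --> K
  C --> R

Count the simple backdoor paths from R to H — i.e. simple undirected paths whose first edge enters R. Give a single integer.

A backdoor path from R to H is any simple undirected path whose first edge points into R (i.e. leaves R via a parent).
Parents of R: {C}.
Enumerating:
  P1: R <- C -> N -> K -> H
  P2: R <- C -> N -> H
  P3: R <- C -> H
That exhausts the simple backdoor paths. Count: 3.

3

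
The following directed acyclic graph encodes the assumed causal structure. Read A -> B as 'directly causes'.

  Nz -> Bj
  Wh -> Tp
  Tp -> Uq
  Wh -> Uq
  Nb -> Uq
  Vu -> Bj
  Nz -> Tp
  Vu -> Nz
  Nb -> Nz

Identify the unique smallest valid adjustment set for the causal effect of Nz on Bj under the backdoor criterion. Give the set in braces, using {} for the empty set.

Variables eligible for adjustment (non-descendants of Nz, excluding Nz and Bj): {Nb, Vu, Wh}.
Backdoor paths from Nz to Bj:
  P1: Nz <- Vu -> Bj
The empty set is not sufficient: P1 (Nz <- Vu -> Bj) has no collider blocking it and no conditioned non-collider, so it is open.
Try {Vu}:
  P1: blocked at fork node Vu ∈ conditioning set.
{Vu} contains no descendant of Nz and blocks every backdoor path.
No other singleton works — e.g. {Nb} leaves P1 open — so {Vu} is the unique smallest valid adjustment set.

{Vu}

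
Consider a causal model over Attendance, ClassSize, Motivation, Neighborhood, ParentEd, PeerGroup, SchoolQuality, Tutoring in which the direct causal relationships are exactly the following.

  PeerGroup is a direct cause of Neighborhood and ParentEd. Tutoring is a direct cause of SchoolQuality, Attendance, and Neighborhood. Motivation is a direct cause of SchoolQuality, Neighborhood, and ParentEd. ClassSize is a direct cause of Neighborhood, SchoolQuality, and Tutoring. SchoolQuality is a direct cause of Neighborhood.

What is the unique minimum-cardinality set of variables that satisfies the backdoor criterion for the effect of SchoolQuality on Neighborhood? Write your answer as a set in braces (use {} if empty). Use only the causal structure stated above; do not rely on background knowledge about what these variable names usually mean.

{ClassSize, Motivation, Tutoring}

Variables eligible for adjustment (non-descendants of SchoolQuality, excluding SchoolQuality and Neighborhood): {Attendance, ClassSize, Motivation, ParentEd, PeerGroup, Tutoring}.
Backdoor paths from SchoolQuality to Neighborhood:
  P1: SchoolQuality <- Motivation -> ParentEd <- PeerGroup -> Neighborhood
  P2: SchoolQuality <- Motivation -> Neighborhood
  P3: SchoolQuality <- ClassSize -> Tutoring -> Neighborhood
  P4: SchoolQuality <- ClassSize -> Neighborhood
  P5: SchoolQuality <- Tutoring <- ClassSize -> Neighborhood
  P6: SchoolQuality <- Tutoring -> Neighborhood
The empty set is not sufficient: P2 (SchoolQuality <- Motivation -> Neighborhood) has no collider blocking it and no conditioned non-collider, so it is open.
Try {ClassSize, Motivation, Tutoring}:
  P1: blocked at fork node Motivation ∈ conditioning set.
  P2: blocked at fork node Motivation ∈ conditioning set.
  P3: blocked at fork node ClassSize ∈ conditioning set.
  P4: blocked at fork node ClassSize ∈ conditioning set.
  P5: blocked at chain node Tutoring ∈ conditioning set.
  P6: blocked at fork node Tutoring ∈ conditioning set.
{ClassSize, Motivation, Tutoring} contains no descendant of SchoolQuality and blocks every backdoor path.
Every element of {ClassSize, Motivation, Tutoring} is needed (dropping ClassSize leaves P4 open; dropping Motivation leaves P2 open; dropping Tutoring leaves P6 open), so no proper subset is valid.
Among all size-3 subsets of the eligible variables, only {ClassSize, Motivation, Tutoring} blocks every backdoor path, so it is the unique smallest valid adjustment set.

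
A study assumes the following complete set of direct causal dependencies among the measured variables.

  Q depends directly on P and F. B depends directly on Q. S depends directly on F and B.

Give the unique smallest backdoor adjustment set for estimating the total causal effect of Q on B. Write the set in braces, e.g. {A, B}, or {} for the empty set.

{}

Variables eligible for adjustment (non-descendants of Q, excluding Q and B): {F, P}.
Backdoor paths from Q to B:
  P1: Q <- F -> S <- B
Each backdoor path contains an unconditioned collider, so every path is already blocked with the empty conditioning set:
  P1: blocked at collider S (neither it nor any descendant is in the conditioning set).
The empty set is therefore the unique smallest valid set.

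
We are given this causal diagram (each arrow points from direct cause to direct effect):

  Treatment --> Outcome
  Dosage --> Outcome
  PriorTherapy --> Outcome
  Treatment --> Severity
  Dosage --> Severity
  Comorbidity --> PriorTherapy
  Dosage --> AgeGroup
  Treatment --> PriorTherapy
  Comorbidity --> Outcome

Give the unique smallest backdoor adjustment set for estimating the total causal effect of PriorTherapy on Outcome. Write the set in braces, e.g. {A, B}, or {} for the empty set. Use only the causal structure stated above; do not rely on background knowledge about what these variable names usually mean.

{Comorbidity, Treatment}

Variables eligible for adjustment (non-descendants of PriorTherapy, excluding PriorTherapy and Outcome): {AgeGroup, Comorbidity, Dosage, Severity, Treatment}.
Backdoor paths from PriorTherapy to Outcome:
  P1: PriorTherapy <- Treatment -> Severity <- Dosage -> Outcome
  P2: PriorTherapy <- Treatment -> Outcome
  P3: PriorTherapy <- Comorbidity -> Outcome
The empty set is not sufficient: P2 (PriorTherapy <- Treatment -> Outcome) has no collider blocking it and no conditioned non-collider, so it is open.
Try {Comorbidity, Treatment}:
  P1: blocked at fork node Treatment ∈ conditioning set.
  P2: blocked at fork node Treatment ∈ conditioning set.
  P3: blocked at fork node Comorbidity ∈ conditioning set.
{Comorbidity, Treatment} contains no descendant of PriorTherapy and blocks every backdoor path.
Every element of {Comorbidity, Treatment} is needed (dropping Comorbidity leaves P3 open; dropping Treatment leaves P2 open), so no proper subset is valid.
Among all size-2 subsets of the eligible variables, only {Comorbidity, Treatment} blocks every backdoor path, so it is the unique smallest valid adjustment set.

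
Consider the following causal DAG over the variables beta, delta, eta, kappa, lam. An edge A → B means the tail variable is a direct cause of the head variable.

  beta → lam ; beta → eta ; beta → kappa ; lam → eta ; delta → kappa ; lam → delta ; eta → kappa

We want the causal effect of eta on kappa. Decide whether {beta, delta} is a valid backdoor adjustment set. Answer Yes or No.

Yes

Backdoor paths from eta to kappa (paths whose first edge points into eta):
  P1: eta <- beta -> lam -> delta -> kappa
  P2: eta <- beta -> kappa
  P3: eta <- lam <- beta -> kappa
  P4: eta <- lam -> delta -> kappa
Condition 1 (no descendant of eta in the set): holds — descendants of eta are {kappa}; none are in {beta, delta}.
Condition 2 (every backdoor path blocked by {beta, delta}):
  P1: blocked at fork node beta ∈ conditioning set.
  P2: blocked at fork node beta ∈ conditioning set.
  P3: blocked at fork node beta ∈ conditioning set.
  P4: blocked at chain node delta ∈ conditioning set.
{beta, delta} satisfies the backdoor criterion.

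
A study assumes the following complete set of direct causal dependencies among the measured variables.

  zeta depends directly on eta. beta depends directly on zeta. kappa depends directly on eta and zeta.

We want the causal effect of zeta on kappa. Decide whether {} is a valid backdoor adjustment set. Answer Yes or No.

No

Backdoor paths from zeta to kappa (paths whose first edge points into zeta):
  P1: zeta <- eta -> kappa
Condition 1 (no descendant of zeta in the set): holds — descendants of zeta are {beta, kappa}; none are in {}.
Condition 2 (every backdoor path blocked by {}):
  P1: open — no interior node is in the conditioning set.
{} does not satisfy the backdoor criterion.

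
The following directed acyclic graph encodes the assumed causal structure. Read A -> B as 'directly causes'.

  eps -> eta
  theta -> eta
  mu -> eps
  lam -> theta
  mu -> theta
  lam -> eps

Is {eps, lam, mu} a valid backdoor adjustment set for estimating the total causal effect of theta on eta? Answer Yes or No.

Backdoor paths from theta to eta (paths whose first edge points into theta):
  P1: theta <- lam -> eps -> eta
  P2: theta <- mu -> eps -> eta
Condition 1 (no descendant of theta in the set): holds — descendants of theta are {eta}; none are in {eps, lam, mu}.
Condition 2 (every backdoor path blocked by {eps, lam, mu}):
  P1: blocked at fork node lam ∈ conditioning set.
  P2: blocked at fork node mu ∈ conditioning set.
{eps, lam, mu} satisfies the backdoor criterion.

Yes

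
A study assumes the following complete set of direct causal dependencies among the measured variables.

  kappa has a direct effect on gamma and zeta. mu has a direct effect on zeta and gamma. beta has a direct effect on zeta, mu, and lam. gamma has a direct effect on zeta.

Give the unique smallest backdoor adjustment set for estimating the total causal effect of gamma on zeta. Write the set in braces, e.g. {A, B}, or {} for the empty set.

{kappa, mu}

Variables eligible for adjustment (non-descendants of gamma, excluding gamma and zeta): {beta, kappa, lam, mu}.
Backdoor paths from gamma to zeta:
  P1: gamma <- kappa -> zeta
  P2: gamma <- mu <- beta -> zeta
  P3: gamma <- mu -> zeta
The empty set is not sufficient: P1 (gamma <- kappa -> zeta) has no collider blocking it and no conditioned non-collider, so it is open.
Try {kappa, mu}:
  P1: blocked at fork node kappa ∈ conditioning set.
  P2: blocked at chain node mu ∈ conditioning set.
  P3: blocked at fork node mu ∈ conditioning set.
{kappa, mu} contains no descendant of gamma and blocks every backdoor path.
Every element of {kappa, mu} is needed (dropping kappa leaves P1 open; dropping mu leaves P2 open), so no proper subset is valid.
Among all size-2 subsets of the eligible variables, only {kappa, mu} blocks every backdoor path, so it is the unique smallest valid adjustment set.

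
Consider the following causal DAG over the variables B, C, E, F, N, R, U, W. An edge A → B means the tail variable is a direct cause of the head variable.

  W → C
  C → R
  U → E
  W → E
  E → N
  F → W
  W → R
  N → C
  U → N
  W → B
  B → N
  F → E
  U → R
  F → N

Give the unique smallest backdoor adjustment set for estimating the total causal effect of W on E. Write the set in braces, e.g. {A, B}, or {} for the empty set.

Variables eligible for adjustment (non-descendants of W, excluding W and E): {F, U}.
Backdoor paths from W to E:
  P1: W <- F -> E
  P2: W <- F -> N <- U -> E
  P3: W <- F -> N <- E
  P4: W <- F -> N -> C -> R <- U -> E
The empty set is not sufficient: P1 (W <- F -> E) has no collider blocking it and no conditioned non-collider, so it is open.
Try {F}:
  P1: blocked at fork node F ∈ conditioning set.
  P2: blocked at fork node F ∈ conditioning set.
  P3: blocked at fork node F ∈ conditioning set.
  P4: blocked at fork node F ∈ conditioning set.
{F} contains no descendant of W and blocks every backdoor path.
No other singleton works — e.g. {U} leaves P1 open — so {F} is the unique smallest valid adjustment set.

{F}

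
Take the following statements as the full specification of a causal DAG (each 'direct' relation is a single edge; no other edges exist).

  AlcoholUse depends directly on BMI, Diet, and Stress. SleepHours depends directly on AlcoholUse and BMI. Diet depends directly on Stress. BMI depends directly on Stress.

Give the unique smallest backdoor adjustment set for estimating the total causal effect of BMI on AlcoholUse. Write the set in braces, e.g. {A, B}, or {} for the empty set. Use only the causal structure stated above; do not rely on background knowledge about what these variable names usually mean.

{Stress}

Variables eligible for adjustment (non-descendants of BMI, excluding BMI and AlcoholUse): {Diet, Stress}.
Backdoor paths from BMI to AlcoholUse:
  P1: BMI <- Stress -> Diet -> AlcoholUse
  P2: BMI <- Stress -> AlcoholUse
The empty set is not sufficient: P1 (BMI <- Stress -> Diet -> AlcoholUse) has no collider blocking it and no conditioned non-collider, so it is open.
Try {Stress}:
  P1: blocked at fork node Stress ∈ conditioning set.
  P2: blocked at fork node Stress ∈ conditioning set.
{Stress} contains no descendant of BMI and blocks every backdoor path.
No other singleton works — e.g. {Diet} leaves P2 open — so {Stress} is the unique smallest valid adjustment set.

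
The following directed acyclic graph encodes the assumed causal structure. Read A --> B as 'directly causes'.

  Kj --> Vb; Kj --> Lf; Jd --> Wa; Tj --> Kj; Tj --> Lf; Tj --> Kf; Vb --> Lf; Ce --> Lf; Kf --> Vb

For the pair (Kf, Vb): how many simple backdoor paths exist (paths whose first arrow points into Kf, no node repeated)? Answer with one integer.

4

A backdoor path from Kf to Vb is any simple undirected path whose first edge points into Kf (i.e. leaves Kf via a parent).
Parents of Kf: {Tj}.
Enumerating:
  P1: Kf <- Tj -> Kj -> Vb
  P2: Kf <- Tj -> Kj -> Lf <- Vb
  P3: Kf <- Tj -> Lf <- Kj -> Vb
  P4: Kf <- Tj -> Lf <- Vb
That exhausts the simple backdoor paths. Count: 4.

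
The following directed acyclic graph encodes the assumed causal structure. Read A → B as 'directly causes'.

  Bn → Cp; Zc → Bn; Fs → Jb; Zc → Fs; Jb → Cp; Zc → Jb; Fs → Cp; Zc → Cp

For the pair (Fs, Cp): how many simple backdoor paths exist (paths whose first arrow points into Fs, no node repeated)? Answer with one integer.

3

A backdoor path from Fs to Cp is any simple undirected path whose first edge points into Fs (i.e. leaves Fs via a parent).
Parents of Fs: {Zc}.
Enumerating:
  P1: Fs <- Zc -> Bn -> Cp
  P2: Fs <- Zc -> Jb -> Cp
  P3: Fs <- Zc -> Cp
That exhausts the simple backdoor paths. Count: 3.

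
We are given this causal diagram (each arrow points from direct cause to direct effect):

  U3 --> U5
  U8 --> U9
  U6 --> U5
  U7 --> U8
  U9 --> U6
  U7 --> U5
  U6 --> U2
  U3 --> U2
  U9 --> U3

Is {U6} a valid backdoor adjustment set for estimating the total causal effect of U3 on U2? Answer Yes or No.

Yes

Backdoor paths from U3 to U2 (paths whose first edge points into U3):
  P1: U3 <- U9 <- U8 <- U7 -> U5 <- U6 -> U2
  P2: U3 <- U9 -> U6 -> U2
Condition 1 (no descendant of U3 in the set): holds — descendants of U3 are {U2, U5}; none are in {U6}.
Condition 2 (every backdoor path blocked by {U6}):
  P1: blocked at collider U5 (neither it nor any descendant is in the conditioning set).
  P2: blocked at chain node U6 ∈ conditioning set.
{U6} satisfies the backdoor criterion.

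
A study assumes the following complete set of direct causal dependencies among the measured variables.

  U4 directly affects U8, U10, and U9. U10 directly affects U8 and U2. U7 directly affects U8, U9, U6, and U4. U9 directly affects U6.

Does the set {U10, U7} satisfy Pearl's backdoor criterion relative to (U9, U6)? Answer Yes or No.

Yes

Backdoor paths from U9 to U6 (paths whose first edge points into U9):
  P1: U9 <- U7 -> U6
  P2: U9 <- U4 <- U7 -> U6
  P3: U9 <- U4 -> U10 -> U8 <- U7 -> U6
  P4: U9 <- U4 -> U8 <- U7 -> U6
Condition 1 (no descendant of U9 in the set): holds — descendants of U9 are {U6}; none are in {U10, U7}.
Condition 2 (every backdoor path blocked by {U10, U7}):
  P1: blocked at fork node U7 ∈ conditioning set.
  P2: blocked at fork node U7 ∈ conditioning set.
  P3: blocked at chain node U10 ∈ conditioning set.
  P4: blocked at collider U8 (neither it nor any descendant is in the conditioning set).
{U10, U7} satisfies the backdoor criterion.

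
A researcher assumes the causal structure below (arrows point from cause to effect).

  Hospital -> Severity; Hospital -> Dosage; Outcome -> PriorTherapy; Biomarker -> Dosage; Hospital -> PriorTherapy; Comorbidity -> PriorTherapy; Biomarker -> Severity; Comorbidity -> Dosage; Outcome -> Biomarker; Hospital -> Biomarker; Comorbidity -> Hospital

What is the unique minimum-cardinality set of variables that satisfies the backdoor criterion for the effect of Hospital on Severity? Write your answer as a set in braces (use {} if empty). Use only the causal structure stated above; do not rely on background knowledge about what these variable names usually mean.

{}

Variables eligible for adjustment (non-descendants of Hospital, excluding Hospital and Severity): {Comorbidity, Outcome}.
Backdoor paths from Hospital to Severity:
  P1: Hospital <- Comorbidity -> PriorTherapy <- Outcome -> Biomarker -> Severity
  P2: Hospital <- Comorbidity -> Dosage <- Biomarker -> Severity
Each backdoor path contains an unconditioned collider, so every path is already blocked with the empty conditioning set:
  P1: blocked at collider PriorTherapy (neither it nor any descendant is in the conditioning set).
  P2: blocked at collider Dosage (neither it nor any descendant is in the conditioning set).
The empty set is therefore the unique smallest valid set.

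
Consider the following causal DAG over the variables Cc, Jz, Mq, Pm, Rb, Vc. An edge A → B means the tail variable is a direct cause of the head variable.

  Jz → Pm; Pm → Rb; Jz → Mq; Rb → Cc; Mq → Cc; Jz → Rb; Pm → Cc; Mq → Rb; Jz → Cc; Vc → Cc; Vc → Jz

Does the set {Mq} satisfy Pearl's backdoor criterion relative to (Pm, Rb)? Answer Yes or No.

No

Backdoor paths from Pm to Rb (paths whose first edge points into Pm):
  P1: Pm <- Jz <- Vc -> Cc <- Mq -> Rb
  P2: Pm <- Jz <- Vc -> Cc <- Rb
  P3: Pm <- Jz -> Mq -> Rb
  P4: Pm <- Jz -> Mq -> Cc <- Rb
  P5: Pm <- Jz -> Rb
  P6: Pm <- Jz -> Cc <- Mq -> Rb
  P7: Pm <- Jz -> Cc <- Rb
Condition 1 (no descendant of Pm in the set): holds — descendants of Pm are {Cc, Rb}; none are in {Mq}.
Condition 2 (every backdoor path blocked by {Mq}):
  P1: blocked at collider Cc (neither it nor any descendant is in the conditioning set).
  P2: blocked at collider Cc (neither it nor any descendant is in the conditioning set).
  P3: blocked at chain node Mq ∈ conditioning set.
  P4: blocked at chain node Mq ∈ conditioning set.
  P5: open — no interior node is in the conditioning set.
  P6: blocked at collider Cc (neither it nor any descendant is in the conditioning set).
  P7: blocked at collider Cc (neither it nor any descendant is in the conditioning set).
{Mq} does not satisfy the backdoor criterion.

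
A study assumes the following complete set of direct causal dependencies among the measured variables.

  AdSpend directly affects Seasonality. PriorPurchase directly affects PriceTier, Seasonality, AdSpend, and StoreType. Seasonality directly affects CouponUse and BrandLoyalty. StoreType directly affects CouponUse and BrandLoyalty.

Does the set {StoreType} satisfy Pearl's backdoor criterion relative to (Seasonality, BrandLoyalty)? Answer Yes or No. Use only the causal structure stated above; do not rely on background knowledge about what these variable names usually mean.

Backdoor paths from Seasonality to BrandLoyalty (paths whose first edge points into Seasonality):
  P1: Seasonality <- PriorPurchase -> StoreType -> BrandLoyalty
  P2: Seasonality <- AdSpend <- PriorPurchase -> StoreType -> BrandLoyalty
Condition 1 (no descendant of Seasonality in the set): holds — descendants of Seasonality are {BrandLoyalty, CouponUse}; none are in {StoreType}.
Condition 2 (every backdoor path blocked by {StoreType}):
  P1: blocked at chain node StoreType ∈ conditioning set.
  P2: blocked at chain node StoreType ∈ conditioning set.
{StoreType} satisfies the backdoor criterion.

Yes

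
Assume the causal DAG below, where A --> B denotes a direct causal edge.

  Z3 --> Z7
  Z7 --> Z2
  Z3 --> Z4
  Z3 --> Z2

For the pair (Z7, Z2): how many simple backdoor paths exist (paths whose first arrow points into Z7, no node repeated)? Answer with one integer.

A backdoor path from Z7 to Z2 is any simple undirected path whose first edge points into Z7 (i.e. leaves Z7 via a parent).
Parents of Z7: {Z3}.
Enumerating:
  P1: Z7 <- Z3 -> Z2
That exhausts the simple backdoor paths. Count: 1.

1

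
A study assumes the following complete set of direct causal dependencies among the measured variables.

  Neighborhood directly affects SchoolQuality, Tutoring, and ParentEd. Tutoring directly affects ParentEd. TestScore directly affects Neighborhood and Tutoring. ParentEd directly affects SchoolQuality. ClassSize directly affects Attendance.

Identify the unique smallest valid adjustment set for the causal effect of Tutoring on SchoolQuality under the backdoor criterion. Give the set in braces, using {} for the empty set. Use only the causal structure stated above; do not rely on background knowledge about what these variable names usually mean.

Variables eligible for adjustment (non-descendants of Tutoring, excluding Tutoring and SchoolQuality): {Attendance, ClassSize, Neighborhood, TestScore}.
Backdoor paths from Tutoring to SchoolQuality:
  P1: Tutoring <- TestScore -> Neighborhood -> ParentEd -> SchoolQuality
  P2: Tutoring <- TestScore -> Neighborhood -> SchoolQuality
  P3: Tutoring <- Neighborhood -> ParentEd -> SchoolQuality
  P4: Tutoring <- Neighborhood -> SchoolQuality
The empty set is not sufficient: P1 (Tutoring <- TestScore -> Neighborhood -> ParentEd -> SchoolQuality) has no collider blocking it and no conditioned non-collider, so it is open.
Try {Neighborhood}:
  P1: blocked at chain node Neighborhood ∈ conditioning set.
  P2: blocked at chain node Neighborhood ∈ conditioning set.
  P3: blocked at fork node Neighborhood ∈ conditioning set.
  P4: blocked at fork node Neighborhood ∈ conditioning set.
{Neighborhood} contains no descendant of Tutoring and blocks every backdoor path.
No other singleton works — e.g. {TestScore} leaves P3 open — so {Neighborhood} is the unique smallest valid adjustment set.

{Neighborhood}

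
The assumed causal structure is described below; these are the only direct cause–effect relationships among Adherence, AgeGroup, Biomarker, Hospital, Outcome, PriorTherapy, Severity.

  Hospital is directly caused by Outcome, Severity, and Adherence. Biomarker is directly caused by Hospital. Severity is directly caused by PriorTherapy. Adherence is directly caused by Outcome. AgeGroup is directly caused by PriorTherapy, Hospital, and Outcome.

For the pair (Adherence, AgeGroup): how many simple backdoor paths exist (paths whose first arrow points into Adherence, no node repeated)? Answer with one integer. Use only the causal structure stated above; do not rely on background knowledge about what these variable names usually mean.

3

A backdoor path from Adherence to AgeGroup is any simple undirected path whose first edge points into Adherence (i.e. leaves Adherence via a parent).
Parents of Adherence: {Outcome}.
Enumerating:
  P1: Adherence <- Outcome -> Hospital <- Severity <- PriorTherapy -> AgeGroup
  P2: Adherence <- Outcome -> Hospital -> AgeGroup
  P3: Adherence <- Outcome -> AgeGroup
That exhausts the simple backdoor paths. Count: 3.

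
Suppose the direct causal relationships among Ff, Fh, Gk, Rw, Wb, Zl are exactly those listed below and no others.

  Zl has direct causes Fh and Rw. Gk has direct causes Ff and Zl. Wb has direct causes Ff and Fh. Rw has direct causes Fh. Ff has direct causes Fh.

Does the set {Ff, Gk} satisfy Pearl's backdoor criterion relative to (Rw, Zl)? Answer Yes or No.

No

Backdoor paths from Rw to Zl (paths whose first edge points into Rw):
  P1: Rw <- Fh -> Zl
  P2: Rw <- Fh -> Ff -> Gk <- Zl
  P3: Rw <- Fh -> Wb <- Ff -> Gk <- Zl
Condition 1 (no descendant of Rw in the set): FAILS — Gk is a descendant of Rw.
Condition 2 (every backdoor path blocked by {Ff, Gk}):
  P1: open — no interior node is in the conditioning set.
  P2: blocked at chain node Ff ∈ conditioning set.
  P3: blocked at collider Wb (neither it nor any descendant is in the conditioning set).
{Ff, Gk} does not satisfy the backdoor criterion.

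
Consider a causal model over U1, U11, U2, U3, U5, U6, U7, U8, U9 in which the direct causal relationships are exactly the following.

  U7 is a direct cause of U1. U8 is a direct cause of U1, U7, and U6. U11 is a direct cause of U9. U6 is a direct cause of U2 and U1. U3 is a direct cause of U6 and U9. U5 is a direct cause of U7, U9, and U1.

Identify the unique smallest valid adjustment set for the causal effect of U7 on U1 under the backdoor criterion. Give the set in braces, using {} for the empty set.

Variables eligible for adjustment (non-descendants of U7, excluding U7 and U1): {U11, U2, U3, U5, U6, U8, U9}.
Backdoor paths from U7 to U1:
  P1: U7 <- U8 -> U6 <- U3 -> U9 <- U5 -> U1
  P2: U7 <- U8 -> U6 -> U1
  P3: U7 <- U8 -> U1
  P4: U7 <- U5 -> U9 <- U3 -> U6 <- U8 -> U1
  P5: U7 <- U5 -> U9 <- U3 -> U6 -> U1
  P6: U7 <- U5 -> U1
The empty set is not sufficient: P2 (U7 <- U8 -> U6 -> U1) has no collider blocking it and no conditioned non-collider, so it is open.
Try {U5, U8}:
  P1: blocked at fork node U8 ∈ conditioning set.
  P2: blocked at fork node U8 ∈ conditioning set.
  P3: blocked at fork node U8 ∈ conditioning set.
  P4: blocked at fork node U5 ∈ conditioning set.
  P5: blocked at fork node U5 ∈ conditioning set.
  P6: blocked at fork node U5 ∈ conditioning set.
{U5, U8} contains no descendant of U7 and blocks every backdoor path.
Every element of {U5, U8} is needed (dropping U5 leaves P6 open; dropping U8 leaves P2 open), so no proper subset is valid.
Among all size-2 subsets of the eligible variables, only {U5, U8} blocks every backdoor path, so it is the unique smallest valid adjustment set.

{U5, U8}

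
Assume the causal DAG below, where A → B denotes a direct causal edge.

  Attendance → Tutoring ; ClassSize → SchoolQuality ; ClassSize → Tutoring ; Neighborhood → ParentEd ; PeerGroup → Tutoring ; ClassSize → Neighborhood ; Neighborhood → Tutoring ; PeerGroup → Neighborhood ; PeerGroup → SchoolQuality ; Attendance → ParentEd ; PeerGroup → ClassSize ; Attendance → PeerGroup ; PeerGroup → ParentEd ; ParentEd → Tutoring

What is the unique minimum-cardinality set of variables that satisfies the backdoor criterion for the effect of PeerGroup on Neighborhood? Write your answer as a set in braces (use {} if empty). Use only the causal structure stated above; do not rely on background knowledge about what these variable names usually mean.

Variables eligible for adjustment (non-descendants of PeerGroup, excluding PeerGroup and Neighborhood): {Attendance}.
Backdoor paths from PeerGroup to Neighborhood:
  P1: PeerGroup <- Attendance -> ParentEd <- Neighborhood
  P2: PeerGroup <- Attendance -> ParentEd -> Tutoring <- ClassSize -> Neighborhood
  P3: PeerGroup <- Attendance -> ParentEd -> Tutoring <- Neighborhood
  P4: PeerGroup <- Attendance -> Tutoring <- ClassSize -> Neighborhood
  P5: PeerGroup <- Attendance -> Tutoring <- Neighborhood
  P6: PeerGroup <- Attendance -> Tutoring <- ParentEd <- Neighborhood
Each backdoor path contains an unconditioned collider, so every path is already blocked with the empty conditioning set:
  P1: blocked at collider ParentEd (neither it nor any descendant is in the conditioning set).
  P2: blocked at collider Tutoring (neither it nor any descendant is in the conditioning set).
  P3: blocked at collider Tutoring (neither it nor any descendant is in the conditioning set).
  P4: blocked at collider Tutoring (neither it nor any descendant is in the conditioning set).
  P5: blocked at collider Tutoring (neither it nor any descendant is in the conditioning set).
  P6: blocked at collider Tutoring (neither it nor any descendant is in the conditioning set).
The empty set is therefore the unique smallest valid set.

{}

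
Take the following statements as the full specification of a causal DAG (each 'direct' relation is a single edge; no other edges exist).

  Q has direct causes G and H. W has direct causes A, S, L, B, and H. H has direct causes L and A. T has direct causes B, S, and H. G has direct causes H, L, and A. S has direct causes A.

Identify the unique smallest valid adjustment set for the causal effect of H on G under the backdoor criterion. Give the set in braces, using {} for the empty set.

{A, L}

Variables eligible for adjustment (non-descendants of H, excluding H and G): {A, B, L, S}.
Backdoor paths from H to G:
  P1: H <- A -> S -> W <- L -> G
  P2: H <- A -> S -> T <- B -> W <- L -> G
  P3: H <- A -> W <- L -> G
  P4: H <- A -> G
  P5: H <- L -> W <- A -> G
  P6: H <- L -> W <- B -> T <- S <- A -> G
  P7: H <- L -> W <- S <- A -> G
  P8: H <- L -> G
The empty set is not sufficient: P4 (H <- A -> G) has no collider blocking it and no conditioned non-collider, so it is open.
Try {A, L}:
  P1: blocked at fork node A ∈ conditioning set.
  P2: blocked at fork node A ∈ conditioning set.
  P3: blocked at fork node A ∈ conditioning set.
  P4: blocked at fork node A ∈ conditioning set.
  P5: blocked at fork node L ∈ conditioning set.
  P6: blocked at fork node L ∈ conditioning set.
  P7: blocked at fork node L ∈ conditioning set.
  P8: blocked at fork node L ∈ conditioning set.
{A, L} contains no descendant of H and blocks every backdoor path.
Every element of {A, L} is needed (dropping A leaves P4 open; dropping L leaves P8 open), so no proper subset is valid.
Among all size-2 subsets of the eligible variables, only {A, L} blocks every backdoor path, so it is the unique smallest valid adjustment set.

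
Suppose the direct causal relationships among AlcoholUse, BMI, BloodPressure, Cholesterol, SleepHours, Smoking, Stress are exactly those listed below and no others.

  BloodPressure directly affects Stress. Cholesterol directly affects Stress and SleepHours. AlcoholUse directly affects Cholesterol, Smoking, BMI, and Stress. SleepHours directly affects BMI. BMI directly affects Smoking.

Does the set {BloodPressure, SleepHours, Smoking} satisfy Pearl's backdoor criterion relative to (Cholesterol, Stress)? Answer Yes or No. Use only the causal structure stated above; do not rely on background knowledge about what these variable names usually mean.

Backdoor paths from Cholesterol to Stress (paths whose first edge points into Cholesterol):
  P1: Cholesterol <- AlcoholUse -> Stress
Condition 1 (no descendant of Cholesterol in the set): FAILS — SleepHours and Smoking are descendants of Cholesterol.
Condition 2 (every backdoor path blocked by {BloodPressure, SleepHours, Smoking}):
  P1: open — no interior node is in the conditioning set.
{BloodPressure, SleepHours, Smoking} does not satisfy the backdoor criterion.

No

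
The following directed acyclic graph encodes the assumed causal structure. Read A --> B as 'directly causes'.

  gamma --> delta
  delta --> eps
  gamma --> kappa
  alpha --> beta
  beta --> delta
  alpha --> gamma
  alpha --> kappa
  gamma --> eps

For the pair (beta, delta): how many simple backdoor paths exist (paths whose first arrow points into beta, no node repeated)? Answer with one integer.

A backdoor path from beta to delta is any simple undirected path whose first edge points into beta (i.e. leaves beta via a parent).
Parents of beta: {alpha}.
Enumerating:
  P1: beta <- alpha -> gamma -> delta
  P2: beta <- alpha -> gamma -> eps <- delta
  P3: beta <- alpha -> kappa <- gamma -> delta
  P4: beta <- alpha -> kappa <- gamma -> eps <- delta
That exhausts the simple backdoor paths. Count: 4.

4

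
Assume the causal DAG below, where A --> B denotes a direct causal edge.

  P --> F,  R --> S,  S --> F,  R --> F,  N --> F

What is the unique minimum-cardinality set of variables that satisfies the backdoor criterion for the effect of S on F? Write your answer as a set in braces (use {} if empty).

Variables eligible for adjustment (non-descendants of S, excluding S and F): {N, P, R}.
Backdoor paths from S to F:
  P1: S <- R -> F
The empty set is not sufficient: P1 (S <- R -> F) has no collider blocking it and no conditioned non-collider, so it is open.
Try {R}:
  P1: blocked at fork node R ∈ conditioning set.
{R} contains no descendant of S and blocks every backdoor path.
No other singleton works — e.g. {N} leaves P1 open — so {R} is the unique smallest valid adjustment set.

{R}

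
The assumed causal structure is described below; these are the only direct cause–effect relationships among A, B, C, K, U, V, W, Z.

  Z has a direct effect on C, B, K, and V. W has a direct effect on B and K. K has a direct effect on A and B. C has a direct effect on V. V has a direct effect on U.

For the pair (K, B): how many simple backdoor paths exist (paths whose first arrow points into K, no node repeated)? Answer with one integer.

A backdoor path from K to B is any simple undirected path whose first edge points into K (i.e. leaves K via a parent).
Parents of K: {W, Z}.
Enumerating:
  P1: K <- Z -> B
  P2: K <- W -> B
That exhausts the simple backdoor paths. Count: 2.

2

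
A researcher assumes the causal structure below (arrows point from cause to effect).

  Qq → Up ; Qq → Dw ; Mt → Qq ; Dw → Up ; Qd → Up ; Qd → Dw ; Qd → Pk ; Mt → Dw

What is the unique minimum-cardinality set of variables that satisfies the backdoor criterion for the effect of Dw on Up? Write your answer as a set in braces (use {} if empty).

Variables eligible for adjustment (non-descendants of Dw, excluding Dw and Up): {Mt, Pk, Qd, Qq}.
Backdoor paths from Dw to Up:
  P1: Dw <- Mt -> Qq -> Up
  P2: Dw <- Qd -> Up
  P3: Dw <- Qq -> Up
The empty set is not sufficient: P1 (Dw <- Mt -> Qq -> Up) has no collider blocking it and no conditioned non-collider, so it is open.
Try {Qd, Qq}:
  P1: blocked at chain node Qq ∈ conditioning set.
  P2: blocked at fork node Qd ∈ conditioning set.
  P3: blocked at fork node Qq ∈ conditioning set.
{Qd, Qq} contains no descendant of Dw and blocks every backdoor path.
Every element of {Qd, Qq} is needed (dropping Qd leaves P2 open; dropping Qq leaves P1 open), so no proper subset is valid.
Among all size-2 subsets of the eligible variables, only {Qd, Qq} blocks every backdoor path, so it is the unique smallest valid adjustment set.

{Qd, Qq}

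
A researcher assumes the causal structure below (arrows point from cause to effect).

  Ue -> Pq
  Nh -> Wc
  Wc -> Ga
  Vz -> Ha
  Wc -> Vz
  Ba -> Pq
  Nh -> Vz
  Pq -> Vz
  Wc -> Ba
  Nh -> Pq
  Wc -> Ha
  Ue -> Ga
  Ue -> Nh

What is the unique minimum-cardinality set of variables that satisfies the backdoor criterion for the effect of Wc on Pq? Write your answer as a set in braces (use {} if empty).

{Nh}

Variables eligible for adjustment (non-descendants of Wc, excluding Wc and Pq): {Nh, Ue}.
Backdoor paths from Wc to Pq:
  P1: Wc <- Nh <- Ue -> Pq
  P2: Wc <- Nh -> Pq
  P3: Wc <- Nh -> Vz <- Pq
The empty set is not sufficient: P1 (Wc <- Nh <- Ue -> Pq) has no collider blocking it and no conditioned non-collider, so it is open.
Try {Nh}:
  P1: blocked at chain node Nh ∈ conditioning set.
  P2: blocked at fork node Nh ∈ conditioning set.
  P3: blocked at fork node Nh ∈ conditioning set.
{Nh} contains no descendant of Wc and blocks every backdoor path.
No other singleton works — e.g. {Ue} leaves P2 open — so {Nh} is the unique smallest valid adjustment set.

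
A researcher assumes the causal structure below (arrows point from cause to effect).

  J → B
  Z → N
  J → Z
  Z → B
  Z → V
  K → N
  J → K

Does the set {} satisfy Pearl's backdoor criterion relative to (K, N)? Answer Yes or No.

No

Backdoor paths from K to N (paths whose first edge points into K):
  P1: K <- J -> Z -> N
  P2: K <- J -> B <- Z -> N
Condition 1 (no descendant of K in the set): holds — descendants of K are {N}; none are in {}.
Condition 2 (every backdoor path blocked by {}):
  P1: open — no interior node is in the conditioning set.
  P2: blocked at collider B (neither it nor any descendant is in the conditioning set).
{} does not satisfy the backdoor criterion.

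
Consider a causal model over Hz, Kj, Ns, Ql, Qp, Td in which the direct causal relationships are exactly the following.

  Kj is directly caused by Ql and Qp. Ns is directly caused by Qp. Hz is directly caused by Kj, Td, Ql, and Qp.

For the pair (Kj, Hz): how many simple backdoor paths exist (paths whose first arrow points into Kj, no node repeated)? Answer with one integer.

A backdoor path from Kj to Hz is any simple undirected path whose first edge points into Kj (i.e. leaves Kj via a parent).
Parents of Kj: {Ql, Qp}.
Enumerating:
  P1: Kj <- Qp -> Hz
  P2: Kj <- Ql -> Hz
That exhausts the simple backdoor paths. Count: 2.

2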